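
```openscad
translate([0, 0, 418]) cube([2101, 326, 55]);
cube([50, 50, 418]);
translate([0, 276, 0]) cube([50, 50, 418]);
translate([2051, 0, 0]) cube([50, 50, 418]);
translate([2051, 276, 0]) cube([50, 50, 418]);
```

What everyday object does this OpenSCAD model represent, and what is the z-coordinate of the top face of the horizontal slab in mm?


A bench. The seat-top height is 473 mm.

A long slab on four corner posts — a bench. The slab sits at z = 418 with thickness 55, so the top is 418 + 55 = 473 mm.


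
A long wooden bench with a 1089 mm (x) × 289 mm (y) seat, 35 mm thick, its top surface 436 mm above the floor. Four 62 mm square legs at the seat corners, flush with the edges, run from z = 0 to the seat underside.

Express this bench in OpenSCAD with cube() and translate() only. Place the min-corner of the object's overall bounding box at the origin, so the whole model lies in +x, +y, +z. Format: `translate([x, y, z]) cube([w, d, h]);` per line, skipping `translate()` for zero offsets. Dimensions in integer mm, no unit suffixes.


translate([0, 0, 401]) cube([1089, 289, 35]);
cube([62, 62, 401]);
translate([0, 227, 0]) cube([62, 62, 401]);
translate([1027, 0, 0]) cube([62, 62, 401]);
translate([1027, 227, 0]) cube([62, 62, 401]);


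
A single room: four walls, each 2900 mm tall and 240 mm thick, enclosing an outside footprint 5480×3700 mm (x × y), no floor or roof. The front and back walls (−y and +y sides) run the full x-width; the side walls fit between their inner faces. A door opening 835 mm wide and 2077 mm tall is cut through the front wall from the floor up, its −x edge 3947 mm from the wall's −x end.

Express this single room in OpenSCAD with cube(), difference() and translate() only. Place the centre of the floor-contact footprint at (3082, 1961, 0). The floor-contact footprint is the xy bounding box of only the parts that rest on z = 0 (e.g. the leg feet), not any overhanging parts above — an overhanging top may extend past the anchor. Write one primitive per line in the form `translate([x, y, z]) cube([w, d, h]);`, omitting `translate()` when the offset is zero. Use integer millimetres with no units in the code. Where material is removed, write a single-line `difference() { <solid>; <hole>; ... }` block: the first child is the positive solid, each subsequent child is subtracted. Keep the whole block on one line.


difference() { translate([342, 111, 0]) cube([5480, 240, 2900]); translate([4289, 111, 0]) cube([835, 240, 2077]); }
translate([342, 3571, 0]) cube([5480, 240, 2900]);
translate([342, 351, 0]) cube([240, 3220, 2900]);
translate([5582, 351, 0]) cube([240, 3220, 2900]);


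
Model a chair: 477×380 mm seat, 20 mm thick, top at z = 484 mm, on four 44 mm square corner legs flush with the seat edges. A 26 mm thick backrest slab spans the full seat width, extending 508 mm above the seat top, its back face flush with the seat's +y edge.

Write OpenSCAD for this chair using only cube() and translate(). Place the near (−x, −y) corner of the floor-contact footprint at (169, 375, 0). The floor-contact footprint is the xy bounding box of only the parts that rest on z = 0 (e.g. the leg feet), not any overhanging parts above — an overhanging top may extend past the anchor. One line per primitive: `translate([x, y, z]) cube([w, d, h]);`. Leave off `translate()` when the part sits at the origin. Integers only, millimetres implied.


translate([169, 375, 464]) cube([477, 380, 20]);
translate([169, 375, 0]) cube([44, 44, 464]);
translate([602, 375, 0]) cube([44, 44, 464]);
translate([169, 711, 0]) cube([44, 44, 464]);
translate([602, 711, 0]) cube([44, 44, 464]);
translate([169, 729, 484]) cube([477, 26, 508]);


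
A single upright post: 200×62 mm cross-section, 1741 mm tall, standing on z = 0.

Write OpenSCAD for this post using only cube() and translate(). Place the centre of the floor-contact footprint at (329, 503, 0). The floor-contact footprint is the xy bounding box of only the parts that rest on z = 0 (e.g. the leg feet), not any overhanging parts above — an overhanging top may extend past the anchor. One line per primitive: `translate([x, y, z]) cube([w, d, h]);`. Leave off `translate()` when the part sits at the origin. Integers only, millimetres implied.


translate([229, 472, 0]) cube([200, 62, 1741]);


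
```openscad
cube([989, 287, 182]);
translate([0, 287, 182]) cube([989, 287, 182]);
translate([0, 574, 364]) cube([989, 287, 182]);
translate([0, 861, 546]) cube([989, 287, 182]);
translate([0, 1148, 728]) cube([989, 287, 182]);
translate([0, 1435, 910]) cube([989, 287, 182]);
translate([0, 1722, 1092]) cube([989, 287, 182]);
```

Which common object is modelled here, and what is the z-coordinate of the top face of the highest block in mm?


A staircase. The total rise is 1274 mm.

7 identical blocks, each offset up and back from the previous — a staircase. Each step is 182 mm tall and there are 7 of them, so the total rise is 7 × 182 = 1274 mm.


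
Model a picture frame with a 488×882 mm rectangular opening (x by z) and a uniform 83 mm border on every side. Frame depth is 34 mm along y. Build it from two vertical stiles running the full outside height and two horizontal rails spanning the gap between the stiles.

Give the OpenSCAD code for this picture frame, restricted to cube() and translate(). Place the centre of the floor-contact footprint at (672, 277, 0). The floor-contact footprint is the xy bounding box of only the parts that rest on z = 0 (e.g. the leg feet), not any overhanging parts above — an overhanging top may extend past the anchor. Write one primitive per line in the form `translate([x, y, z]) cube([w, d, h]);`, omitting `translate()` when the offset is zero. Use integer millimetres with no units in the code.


translate([345, 260, 0]) cube([83, 34, 1048]);
translate([916, 260, 0]) cube([83, 34, 1048]);
translate([428, 260, 0]) cube([488, 34, 83]);
translate([428, 260, 965]) cube([488, 34, 83]);


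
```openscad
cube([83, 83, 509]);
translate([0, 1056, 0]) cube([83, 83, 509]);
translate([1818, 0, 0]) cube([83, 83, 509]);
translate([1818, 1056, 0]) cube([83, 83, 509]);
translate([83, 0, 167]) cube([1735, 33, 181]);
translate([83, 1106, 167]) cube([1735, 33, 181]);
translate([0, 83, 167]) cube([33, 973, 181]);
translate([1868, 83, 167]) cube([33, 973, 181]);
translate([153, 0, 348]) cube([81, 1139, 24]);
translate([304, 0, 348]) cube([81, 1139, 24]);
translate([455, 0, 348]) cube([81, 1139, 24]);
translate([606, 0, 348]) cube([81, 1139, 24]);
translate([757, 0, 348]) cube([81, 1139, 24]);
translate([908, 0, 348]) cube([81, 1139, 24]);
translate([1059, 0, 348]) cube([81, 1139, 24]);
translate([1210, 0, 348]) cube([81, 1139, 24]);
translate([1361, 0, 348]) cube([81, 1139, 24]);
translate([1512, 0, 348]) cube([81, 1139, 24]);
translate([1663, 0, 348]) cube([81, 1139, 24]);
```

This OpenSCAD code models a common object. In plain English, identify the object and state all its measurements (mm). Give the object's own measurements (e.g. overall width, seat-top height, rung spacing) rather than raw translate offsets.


A bed frame 1901 mm long (x) by 1139 mm wide (y). Four 83×83 mm corner posts, 509 mm tall, at the corners of the footprint. Four rails of 33 mm thickness and 181 mm height run between adjacent posts with their undersides at z = 167 mm, their outer faces flush with the outside of the frame (the two x-running rails run between the posts' inner faces; the two y-running rails run between the posts' inner faces). 11 slats, each 81 mm wide (x) and 24 mm thick, lie across the top of the two x-running rails, running the full 1139 mm width of the frame in y; along x they sit between the end posts with a 70 mm gap after the −x posts and between neighbouring slats, leaving 74 mm before the +x posts.


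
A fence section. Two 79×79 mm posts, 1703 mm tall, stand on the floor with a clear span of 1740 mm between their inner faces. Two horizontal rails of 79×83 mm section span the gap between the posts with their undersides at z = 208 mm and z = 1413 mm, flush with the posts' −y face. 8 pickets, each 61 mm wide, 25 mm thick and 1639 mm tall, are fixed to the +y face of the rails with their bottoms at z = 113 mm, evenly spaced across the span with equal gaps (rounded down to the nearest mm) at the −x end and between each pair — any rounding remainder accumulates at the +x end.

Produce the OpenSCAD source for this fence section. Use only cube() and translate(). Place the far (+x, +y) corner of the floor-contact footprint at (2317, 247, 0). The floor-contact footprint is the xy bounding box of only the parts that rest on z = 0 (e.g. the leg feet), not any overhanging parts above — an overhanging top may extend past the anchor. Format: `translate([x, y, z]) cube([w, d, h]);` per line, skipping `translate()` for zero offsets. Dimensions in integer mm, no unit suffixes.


translate([419, 168, 0]) cube([79, 79, 1703]);
translate([2238, 168, 0]) cube([79, 79, 1703]);
translate([498, 168, 208]) cube([1740, 79, 83]);
translate([498, 168, 1413]) cube([1740, 79, 83]);
translate([637, 247, 113]) cube([61, 25, 1639]);
translate([837, 247, 113]) cube([61, 25, 1639]);
translate([1037, 247, 113]) cube([61, 25, 1639]);
translate([1237, 247, 113]) cube([61, 25, 1639]);
translate([1437, 247, 113]) cube([61, 25, 1639]);
translate([1637, 247, 113]) cube([61, 25, 1639]);
translate([1837, 247, 113]) cube([61, 25, 1639]);
translate([2037, 247, 113]) cube([61, 25, 1639]);


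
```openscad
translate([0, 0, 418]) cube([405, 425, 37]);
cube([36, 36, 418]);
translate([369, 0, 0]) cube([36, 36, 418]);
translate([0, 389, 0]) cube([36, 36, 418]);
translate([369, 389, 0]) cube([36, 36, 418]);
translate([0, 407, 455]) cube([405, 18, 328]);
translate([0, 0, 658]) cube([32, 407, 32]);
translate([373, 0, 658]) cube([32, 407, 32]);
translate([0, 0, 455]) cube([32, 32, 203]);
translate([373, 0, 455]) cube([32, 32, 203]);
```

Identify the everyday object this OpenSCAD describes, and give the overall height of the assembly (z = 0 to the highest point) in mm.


A chair. The overall height is 783 mm.

A slab on four corner posts with a tall panel at the back — a chair. The seat slab sits at z = 418 with thickness 37, and the 328 mm backrest starts at the seat top, so the overall height is 418 + 37 + 328 = 783 mm.


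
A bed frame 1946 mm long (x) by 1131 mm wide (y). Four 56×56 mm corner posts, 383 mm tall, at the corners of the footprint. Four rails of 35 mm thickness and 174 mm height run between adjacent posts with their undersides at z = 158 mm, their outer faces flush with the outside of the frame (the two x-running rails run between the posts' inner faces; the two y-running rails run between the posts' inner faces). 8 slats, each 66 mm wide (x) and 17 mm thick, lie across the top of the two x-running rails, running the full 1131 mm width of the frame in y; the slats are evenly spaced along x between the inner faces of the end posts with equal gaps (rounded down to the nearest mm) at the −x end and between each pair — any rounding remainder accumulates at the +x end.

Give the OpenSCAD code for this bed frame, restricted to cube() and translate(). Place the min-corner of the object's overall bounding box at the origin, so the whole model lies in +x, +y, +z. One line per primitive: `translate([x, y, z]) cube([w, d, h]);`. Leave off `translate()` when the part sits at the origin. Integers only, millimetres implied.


// slat z = rail_z + rail_h = 158 + 174 = 332
// slat gap = ⌊(1834 − 8·66) / 9⌋ = 145
cube([56, 56, 383]);
translate([0, 1075, 0]) cube([56, 56, 383]);
translate([1890, 0, 0]) cube([56, 56, 383]);
translate([1890, 1075, 0]) cube([56, 56, 383]);
translate([56, 0, 158]) cube([1834, 35, 174]);
translate([56, 1096, 158]) cube([1834, 35, 174]);
translate([0, 56, 158]) cube([35, 1019, 174]);
translate([1911, 56, 158]) cube([35, 1019, 174]);
translate([201, 0, 332]) cube([66, 1131, 17]);
translate([412, 0, 332]) cube([66, 1131, 17]);
translate([623, 0, 332]) cube([66, 1131, 17]);
translate([834, 0, 332]) cube([66, 1131, 17]);
translate([1045, 0, 332]) cube([66, 1131, 17]);
translate([1256, 0, 332]) cube([66, 1131, 17]);
translate([1467, 0, 332]) cube([66, 1131, 17]);
translate([1678, 0, 332]) cube([66, 1131, 17]);


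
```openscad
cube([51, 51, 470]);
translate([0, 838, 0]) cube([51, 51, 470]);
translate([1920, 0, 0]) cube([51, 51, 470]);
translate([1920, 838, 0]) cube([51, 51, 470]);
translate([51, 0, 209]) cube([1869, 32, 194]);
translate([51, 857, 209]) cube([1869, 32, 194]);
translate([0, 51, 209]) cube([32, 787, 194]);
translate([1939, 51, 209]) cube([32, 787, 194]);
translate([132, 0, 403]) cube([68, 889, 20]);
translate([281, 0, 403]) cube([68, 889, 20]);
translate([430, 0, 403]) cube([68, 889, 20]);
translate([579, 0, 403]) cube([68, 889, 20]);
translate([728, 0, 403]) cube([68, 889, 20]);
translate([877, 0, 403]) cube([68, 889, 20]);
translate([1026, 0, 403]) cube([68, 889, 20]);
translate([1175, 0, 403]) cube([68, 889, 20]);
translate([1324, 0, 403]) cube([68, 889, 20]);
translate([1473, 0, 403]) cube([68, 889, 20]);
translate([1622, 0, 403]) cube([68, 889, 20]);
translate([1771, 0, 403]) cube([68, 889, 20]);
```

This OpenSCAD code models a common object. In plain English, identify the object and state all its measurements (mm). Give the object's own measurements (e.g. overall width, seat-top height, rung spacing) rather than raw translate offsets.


A bed frame 1971 mm long (x) by 889 mm wide (y). Four 51×51 mm corner posts, 470 mm tall, at the corners of the footprint. Four rails of 32 mm thickness and 194 mm height run between adjacent posts with their undersides at z = 209 mm, their outer faces flush with the outside of the frame (the two x-running rails run between the posts' inner faces; the two y-running rails run between the posts' inner faces). 12 slats, each 68 mm wide (x) and 20 mm thick, lie across the top of the two x-running rails, running the full 889 mm width of the frame in y; along x they sit between the end posts with a 81 mm gap after the −x posts and between neighbouring slats and before the +x posts.


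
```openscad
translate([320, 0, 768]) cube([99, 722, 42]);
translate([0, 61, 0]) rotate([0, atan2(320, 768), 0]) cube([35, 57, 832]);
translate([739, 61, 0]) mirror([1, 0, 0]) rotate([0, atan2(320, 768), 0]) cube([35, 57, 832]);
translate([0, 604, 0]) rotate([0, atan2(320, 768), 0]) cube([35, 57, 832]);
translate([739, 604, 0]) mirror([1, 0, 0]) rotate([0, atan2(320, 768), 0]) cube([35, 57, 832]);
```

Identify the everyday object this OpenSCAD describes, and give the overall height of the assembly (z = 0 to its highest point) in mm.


A sawhorse. The overall height is 810 mm.

A beam across two mirrored pairs of raked legs — a sawhorse. The beam's underside is at z = 768 (matching the legs' vertical rise in atan2(320, 768)) and the beam is 42 mm tall, so its top is at 768 + 42 = 810 mm. The raked legs top out at the beam's underside, so that is the highest point.


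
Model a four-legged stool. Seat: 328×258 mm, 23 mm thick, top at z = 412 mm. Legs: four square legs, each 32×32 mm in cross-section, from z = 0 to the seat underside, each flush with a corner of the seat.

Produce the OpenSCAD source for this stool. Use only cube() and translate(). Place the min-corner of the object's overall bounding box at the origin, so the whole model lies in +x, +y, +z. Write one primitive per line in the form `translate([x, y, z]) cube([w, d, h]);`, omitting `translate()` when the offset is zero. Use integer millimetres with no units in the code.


// leg_h = 412 - 23 = 389
translate([0, 0, 389]) cube([328, 258, 23]);
cube([32, 32, 389]);
translate([296, 0, 0]) cube([32, 32, 389]);
translate([0, 226, 0]) cube([32, 32, 389]);
translate([296, 226, 0]) cube([32, 32, 389]);


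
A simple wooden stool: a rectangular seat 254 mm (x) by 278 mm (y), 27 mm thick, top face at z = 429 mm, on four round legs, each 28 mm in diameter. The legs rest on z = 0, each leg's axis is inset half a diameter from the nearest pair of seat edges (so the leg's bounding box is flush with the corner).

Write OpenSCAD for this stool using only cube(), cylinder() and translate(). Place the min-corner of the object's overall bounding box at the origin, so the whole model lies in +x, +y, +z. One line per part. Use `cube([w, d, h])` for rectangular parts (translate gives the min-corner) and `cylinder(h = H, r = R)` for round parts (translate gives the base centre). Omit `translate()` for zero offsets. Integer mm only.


translate([0, 0, 402]) cube([254, 278, 27]);
translate([14, 14, 0]) cylinder(h = 402, r = 14);
translate([240, 14, 0]) cylinder(h = 402, r = 14);
translate([14, 264, 0]) cylinder(h = 402, r = 14);
translate([240, 264, 0]) cylinder(h = 402, r = 14);


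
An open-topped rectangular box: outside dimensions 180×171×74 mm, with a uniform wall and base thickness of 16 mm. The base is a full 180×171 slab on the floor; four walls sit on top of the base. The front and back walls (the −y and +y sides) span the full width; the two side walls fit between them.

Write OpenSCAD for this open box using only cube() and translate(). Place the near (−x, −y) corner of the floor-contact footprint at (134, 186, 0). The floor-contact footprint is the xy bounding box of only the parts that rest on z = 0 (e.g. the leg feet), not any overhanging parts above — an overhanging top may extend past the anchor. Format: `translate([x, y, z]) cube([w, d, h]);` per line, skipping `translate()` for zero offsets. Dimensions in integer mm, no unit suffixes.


translate([134, 186, 0]) cube([180, 171, 16]);
translate([134, 186, 16]) cube([180, 16, 58]);
translate([134, 341, 16]) cube([180, 16, 58]);
translate([134, 202, 16]) cube([16, 139, 58]);
translate([298, 202, 16]) cube([16, 139, 58]);


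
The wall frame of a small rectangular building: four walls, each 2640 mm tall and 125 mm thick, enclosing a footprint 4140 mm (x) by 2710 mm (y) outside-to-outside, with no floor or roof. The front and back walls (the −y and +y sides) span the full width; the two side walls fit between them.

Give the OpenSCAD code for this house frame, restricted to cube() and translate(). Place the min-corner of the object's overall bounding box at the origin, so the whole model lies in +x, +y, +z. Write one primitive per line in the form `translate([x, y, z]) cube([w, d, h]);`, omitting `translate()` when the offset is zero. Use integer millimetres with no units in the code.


cube([4140, 125, 2640]);
translate([0, 2585, 0]) cube([4140, 125, 2640]);
translate([0, 125, 0]) cube([125, 2460, 2640]);
translate([4015, 125, 0]) cube([125, 2460, 2640]);


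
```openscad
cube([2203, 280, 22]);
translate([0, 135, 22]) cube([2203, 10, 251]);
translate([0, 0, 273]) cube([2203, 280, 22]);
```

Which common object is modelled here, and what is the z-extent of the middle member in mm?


An I-beam. The web height is 251 mm.

Two wide flanges with a thin centred web — an I-beam. Overall 295 mm minus two 22 mm flanges gives a web of 295 − 2·22 = 251 mm.


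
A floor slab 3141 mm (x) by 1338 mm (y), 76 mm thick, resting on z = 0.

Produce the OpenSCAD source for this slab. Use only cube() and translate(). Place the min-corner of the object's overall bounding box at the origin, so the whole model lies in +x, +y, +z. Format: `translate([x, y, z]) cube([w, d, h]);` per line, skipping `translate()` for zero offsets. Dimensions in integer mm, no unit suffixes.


cube([3141, 1338, 76]);


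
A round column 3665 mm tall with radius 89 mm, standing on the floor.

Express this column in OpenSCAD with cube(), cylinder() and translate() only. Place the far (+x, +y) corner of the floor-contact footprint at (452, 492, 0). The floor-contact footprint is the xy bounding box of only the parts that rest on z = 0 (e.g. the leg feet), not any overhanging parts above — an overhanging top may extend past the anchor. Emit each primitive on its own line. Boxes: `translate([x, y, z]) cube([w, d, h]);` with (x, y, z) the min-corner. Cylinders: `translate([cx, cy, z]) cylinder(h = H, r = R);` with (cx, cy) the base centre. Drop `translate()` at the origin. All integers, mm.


translate([363, 403, 0]) cylinder(h = 3665, r = 89);


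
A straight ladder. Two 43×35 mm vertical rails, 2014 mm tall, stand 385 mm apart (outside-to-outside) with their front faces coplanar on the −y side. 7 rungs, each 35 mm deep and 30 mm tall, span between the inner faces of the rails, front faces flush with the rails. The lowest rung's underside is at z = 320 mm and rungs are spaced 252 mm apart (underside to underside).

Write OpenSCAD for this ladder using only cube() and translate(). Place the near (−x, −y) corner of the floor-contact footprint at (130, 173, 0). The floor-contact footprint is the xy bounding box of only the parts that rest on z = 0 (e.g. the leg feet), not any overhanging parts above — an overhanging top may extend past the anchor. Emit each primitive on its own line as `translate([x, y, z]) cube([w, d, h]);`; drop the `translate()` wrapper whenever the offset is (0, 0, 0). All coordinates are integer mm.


translate([130, 173, 0]) cube([43, 35, 2014]);
translate([472, 173, 0]) cube([43, 35, 2014]);
translate([173, 173, 320]) cube([299, 35, 30]);
translate([173, 173, 572]) cube([299, 35, 30]);
translate([173, 173, 824]) cube([299, 35, 30]);
translate([173, 173, 1076]) cube([299, 35, 30]);
translate([173, 173, 1328]) cube([299, 35, 30]);
translate([173, 173, 1580]) cube([299, 35, 30]);
translate([173, 173, 1832]) cube([299, 35, 30]);


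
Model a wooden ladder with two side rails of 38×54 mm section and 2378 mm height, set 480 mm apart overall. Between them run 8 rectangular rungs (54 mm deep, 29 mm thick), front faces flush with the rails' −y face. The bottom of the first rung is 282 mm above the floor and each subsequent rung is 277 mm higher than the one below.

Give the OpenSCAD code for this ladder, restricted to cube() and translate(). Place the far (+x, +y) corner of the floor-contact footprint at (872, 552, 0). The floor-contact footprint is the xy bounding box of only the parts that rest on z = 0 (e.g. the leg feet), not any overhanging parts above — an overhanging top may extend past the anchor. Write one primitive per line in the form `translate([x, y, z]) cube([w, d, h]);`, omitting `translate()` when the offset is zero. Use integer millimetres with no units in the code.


// rung span = 480 - 2*38 = 404
// rung[k] z = 282 + k*277
translate([392, 498, 0]) cube([38, 54, 2378]);
translate([834, 498, 0]) cube([38, 54, 2378]);
translate([430, 498, 282]) cube([404, 54, 29]);
translate([430, 498, 559]) cube([404, 54, 29]);
translate([430, 498, 836]) cube([404, 54, 29]);
translate([430, 498, 1113]) cube([404, 54, 29]);
translate([430, 498, 1390]) cube([404, 54, 29]);
translate([430, 498, 1667]) cube([404, 54, 29]);
translate([430, 498, 1944]) cube([404, 54, 29]);
translate([430, 498, 2221]) cube([404, 54, 29]);


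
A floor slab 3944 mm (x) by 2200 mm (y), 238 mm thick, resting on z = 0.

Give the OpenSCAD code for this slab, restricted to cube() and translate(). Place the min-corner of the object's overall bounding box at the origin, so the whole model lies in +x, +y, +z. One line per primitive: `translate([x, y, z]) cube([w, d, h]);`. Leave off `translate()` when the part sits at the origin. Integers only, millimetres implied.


cube([3944, 2200, 238]);


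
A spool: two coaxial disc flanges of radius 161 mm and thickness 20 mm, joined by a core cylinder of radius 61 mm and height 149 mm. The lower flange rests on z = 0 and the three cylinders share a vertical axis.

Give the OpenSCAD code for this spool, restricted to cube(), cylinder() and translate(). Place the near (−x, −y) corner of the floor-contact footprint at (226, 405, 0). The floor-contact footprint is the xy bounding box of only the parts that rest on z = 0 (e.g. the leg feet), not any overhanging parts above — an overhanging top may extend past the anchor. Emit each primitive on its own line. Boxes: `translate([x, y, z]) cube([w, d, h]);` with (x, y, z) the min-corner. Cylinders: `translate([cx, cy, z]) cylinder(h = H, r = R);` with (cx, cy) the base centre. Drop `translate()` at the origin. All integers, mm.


translate([387, 566, 0]) cylinder(h = 20, r = 161);
translate([387, 566, 20]) cylinder(h = 149, r = 61);
translate([387, 566, 169]) cylinder(h = 20, r = 161);


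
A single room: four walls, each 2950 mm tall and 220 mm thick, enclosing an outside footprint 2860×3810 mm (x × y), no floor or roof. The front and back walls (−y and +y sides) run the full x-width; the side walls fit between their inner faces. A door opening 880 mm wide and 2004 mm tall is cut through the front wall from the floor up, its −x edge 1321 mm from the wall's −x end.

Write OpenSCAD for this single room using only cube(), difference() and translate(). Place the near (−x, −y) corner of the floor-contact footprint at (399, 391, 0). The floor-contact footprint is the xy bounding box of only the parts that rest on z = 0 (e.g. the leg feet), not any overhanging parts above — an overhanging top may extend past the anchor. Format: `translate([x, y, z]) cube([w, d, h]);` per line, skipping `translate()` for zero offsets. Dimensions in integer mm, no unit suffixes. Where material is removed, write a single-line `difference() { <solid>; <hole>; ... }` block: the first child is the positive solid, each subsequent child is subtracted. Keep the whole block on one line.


difference() { translate([399, 391, 0]) cube([2860, 220, 2950]); translate([1720, 391, 0]) cube([880, 220, 2004]); }
translate([399, 3981, 0]) cube([2860, 220, 2950]);
translate([399, 611, 0]) cube([220, 3370, 2950]);
translate([3039, 611, 0]) cube([220, 3370, 2950]);


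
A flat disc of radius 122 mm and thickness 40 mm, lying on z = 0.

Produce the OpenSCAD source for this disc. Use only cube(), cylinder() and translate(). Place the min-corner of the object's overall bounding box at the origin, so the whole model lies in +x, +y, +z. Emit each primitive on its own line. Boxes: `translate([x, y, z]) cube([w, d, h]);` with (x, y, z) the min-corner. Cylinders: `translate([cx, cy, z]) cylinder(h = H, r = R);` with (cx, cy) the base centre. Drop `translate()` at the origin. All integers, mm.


translate([122, 122, 0]) cylinder(h = 40, r = 122);


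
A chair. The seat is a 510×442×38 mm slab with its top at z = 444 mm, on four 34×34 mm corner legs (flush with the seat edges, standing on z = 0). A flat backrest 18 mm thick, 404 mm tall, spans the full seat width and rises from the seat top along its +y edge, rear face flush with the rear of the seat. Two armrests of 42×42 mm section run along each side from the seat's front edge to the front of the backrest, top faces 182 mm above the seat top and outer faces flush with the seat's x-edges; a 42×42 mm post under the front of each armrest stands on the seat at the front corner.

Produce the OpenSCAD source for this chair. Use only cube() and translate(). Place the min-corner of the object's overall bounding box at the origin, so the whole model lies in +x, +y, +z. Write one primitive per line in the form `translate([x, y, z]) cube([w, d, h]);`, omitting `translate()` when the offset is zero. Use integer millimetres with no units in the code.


translate([0, 0, 406]) cube([510, 442, 38]);
cube([34, 34, 406]);
translate([476, 0, 0]) cube([34, 34, 406]);
translate([0, 408, 0]) cube([34, 34, 406]);
translate([476, 408, 0]) cube([34, 34, 406]);
translate([0, 424, 444]) cube([510, 18, 404]);
translate([0, 0, 584]) cube([42, 424, 42]);
translate([468, 0, 584]) cube([42, 424, 42]);
translate([0, 0, 444]) cube([42, 42, 140]);
translate([468, 0, 444]) cube([42, 42, 140]);


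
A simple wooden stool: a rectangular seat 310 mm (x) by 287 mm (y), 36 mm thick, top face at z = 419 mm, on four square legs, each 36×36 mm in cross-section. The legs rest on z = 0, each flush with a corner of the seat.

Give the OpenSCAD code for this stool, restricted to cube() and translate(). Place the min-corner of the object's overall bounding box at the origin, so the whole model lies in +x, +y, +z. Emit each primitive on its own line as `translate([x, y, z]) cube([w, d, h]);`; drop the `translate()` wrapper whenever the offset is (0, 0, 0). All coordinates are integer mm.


translate([0, 0, 383]) cube([310, 287, 36]);
cube([36, 36, 383]);
translate([274, 0, 0]) cube([36, 36, 383]);
translate([0, 251, 0]) cube([36, 36, 383]);
translate([274, 251, 0]) cube([36, 36, 383]);


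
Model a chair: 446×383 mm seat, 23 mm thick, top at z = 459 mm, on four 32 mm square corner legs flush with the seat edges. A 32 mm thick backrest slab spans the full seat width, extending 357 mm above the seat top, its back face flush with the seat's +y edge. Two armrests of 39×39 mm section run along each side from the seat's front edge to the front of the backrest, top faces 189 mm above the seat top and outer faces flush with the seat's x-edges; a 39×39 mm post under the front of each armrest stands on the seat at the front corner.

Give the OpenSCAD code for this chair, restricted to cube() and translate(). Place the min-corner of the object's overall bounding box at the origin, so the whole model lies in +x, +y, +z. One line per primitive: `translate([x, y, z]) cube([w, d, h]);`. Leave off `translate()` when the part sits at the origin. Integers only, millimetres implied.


translate([0, 0, 436]) cube([446, 383, 23]);
cube([32, 32, 436]);
translate([414, 0, 0]) cube([32, 32, 436]);
translate([0, 351, 0]) cube([32, 32, 436]);
translate([414, 351, 0]) cube([32, 32, 436]);
translate([0, 351, 459]) cube([446, 32, 357]);
translate([0, 0, 609]) cube([39, 351, 39]);
translate([407, 0, 609]) cube([39, 351, 39]);
translate([0, 0, 459]) cube([39, 39, 150]);
translate([407, 0, 459]) cube([39, 39, 150]);


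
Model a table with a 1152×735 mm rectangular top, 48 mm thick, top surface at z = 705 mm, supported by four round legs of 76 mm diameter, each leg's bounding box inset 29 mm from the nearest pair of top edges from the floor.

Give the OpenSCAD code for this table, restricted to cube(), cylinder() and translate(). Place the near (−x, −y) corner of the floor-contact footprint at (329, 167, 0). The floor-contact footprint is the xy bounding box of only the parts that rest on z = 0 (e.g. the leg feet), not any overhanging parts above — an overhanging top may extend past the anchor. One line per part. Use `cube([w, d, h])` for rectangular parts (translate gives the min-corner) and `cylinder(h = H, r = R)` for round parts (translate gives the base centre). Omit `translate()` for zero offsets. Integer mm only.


translate([300, 138, 657]) cube([1152, 735, 48]);
translate([367, 205, 0]) cylinder(h = 657, r = 38);
translate([1385, 205, 0]) cylinder(h = 657, r = 38);
translate([367, 806, 0]) cylinder(h = 657, r = 38);
translate([1385, 806, 0]) cylinder(h = 657, r = 38);


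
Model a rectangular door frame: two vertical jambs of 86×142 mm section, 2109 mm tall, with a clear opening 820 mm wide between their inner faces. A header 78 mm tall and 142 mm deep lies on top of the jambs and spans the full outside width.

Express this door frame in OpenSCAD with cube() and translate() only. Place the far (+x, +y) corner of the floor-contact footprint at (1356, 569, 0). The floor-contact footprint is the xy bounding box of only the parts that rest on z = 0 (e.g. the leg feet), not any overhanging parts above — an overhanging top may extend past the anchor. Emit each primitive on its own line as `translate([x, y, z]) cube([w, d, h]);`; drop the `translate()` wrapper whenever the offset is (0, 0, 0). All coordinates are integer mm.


translate([364, 427, 0]) cube([86, 142, 2109]);
translate([1270, 427, 0]) cube([86, 142, 2109]);
translate([364, 427, 2109]) cube([992, 142, 78]);


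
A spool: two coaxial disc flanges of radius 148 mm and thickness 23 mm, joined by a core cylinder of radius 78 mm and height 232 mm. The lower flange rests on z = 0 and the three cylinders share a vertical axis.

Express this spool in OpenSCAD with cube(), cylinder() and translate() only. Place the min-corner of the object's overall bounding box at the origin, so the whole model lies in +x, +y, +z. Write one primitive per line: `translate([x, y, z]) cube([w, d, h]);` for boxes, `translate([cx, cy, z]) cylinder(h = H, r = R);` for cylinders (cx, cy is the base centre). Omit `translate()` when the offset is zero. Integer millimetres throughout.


translate([148, 148, 0]) cylinder(h = 23, r = 148);
translate([148, 148, 23]) cylinder(h = 232, r = 78);
translate([148, 148, 255]) cylinder(h = 23, r = 148);


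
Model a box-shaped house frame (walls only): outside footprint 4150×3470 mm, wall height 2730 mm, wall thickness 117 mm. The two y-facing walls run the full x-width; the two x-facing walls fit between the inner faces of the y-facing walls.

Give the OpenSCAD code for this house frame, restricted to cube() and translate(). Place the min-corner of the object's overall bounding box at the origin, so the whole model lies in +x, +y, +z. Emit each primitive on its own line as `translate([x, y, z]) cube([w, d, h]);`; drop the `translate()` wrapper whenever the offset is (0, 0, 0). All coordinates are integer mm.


cube([4150, 117, 2730]);
translate([0, 3353, 0]) cube([4150, 117, 2730]);
translate([0, 117, 0]) cube([117, 3236, 2730]);
translate([4033, 117, 0]) cube([117, 3236, 2730]);


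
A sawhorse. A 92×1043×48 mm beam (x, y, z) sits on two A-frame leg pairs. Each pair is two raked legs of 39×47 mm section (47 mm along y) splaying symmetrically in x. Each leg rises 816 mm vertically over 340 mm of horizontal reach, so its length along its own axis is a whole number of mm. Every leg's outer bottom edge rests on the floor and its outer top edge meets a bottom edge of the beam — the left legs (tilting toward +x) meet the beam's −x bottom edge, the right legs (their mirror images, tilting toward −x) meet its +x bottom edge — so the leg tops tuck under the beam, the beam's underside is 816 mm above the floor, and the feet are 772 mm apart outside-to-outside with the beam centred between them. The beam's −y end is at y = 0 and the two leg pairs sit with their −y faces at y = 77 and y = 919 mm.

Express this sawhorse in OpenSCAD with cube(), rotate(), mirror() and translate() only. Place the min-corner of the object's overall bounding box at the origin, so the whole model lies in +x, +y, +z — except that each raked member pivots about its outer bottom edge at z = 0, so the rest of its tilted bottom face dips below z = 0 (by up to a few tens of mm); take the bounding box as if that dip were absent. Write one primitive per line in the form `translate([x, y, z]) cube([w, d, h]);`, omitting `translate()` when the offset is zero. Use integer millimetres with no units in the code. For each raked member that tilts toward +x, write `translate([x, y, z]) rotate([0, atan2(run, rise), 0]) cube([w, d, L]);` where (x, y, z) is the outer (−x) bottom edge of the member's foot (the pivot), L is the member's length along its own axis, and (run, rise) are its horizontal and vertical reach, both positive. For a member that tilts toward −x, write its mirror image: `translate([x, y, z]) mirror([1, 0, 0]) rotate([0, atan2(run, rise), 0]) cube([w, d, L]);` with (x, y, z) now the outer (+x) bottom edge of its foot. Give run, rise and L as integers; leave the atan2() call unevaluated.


translate([340, 0, 816]) cube([92, 1043, 48]);
translate([0, 77, 0]) rotate([0, atan2(340, 816), 0]) cube([39, 47, 884]);
translate([772, 77, 0]) mirror([1, 0, 0]) rotate([0, atan2(340, 816), 0]) cube([39, 47, 884]);
translate([0, 919, 0]) rotate([0, atan2(340, 816), 0]) cube([39, 47, 884]);
translate([772, 919, 0]) mirror([1, 0, 0]) rotate([0, atan2(340, 816), 0]) cube([39, 47, 884]);


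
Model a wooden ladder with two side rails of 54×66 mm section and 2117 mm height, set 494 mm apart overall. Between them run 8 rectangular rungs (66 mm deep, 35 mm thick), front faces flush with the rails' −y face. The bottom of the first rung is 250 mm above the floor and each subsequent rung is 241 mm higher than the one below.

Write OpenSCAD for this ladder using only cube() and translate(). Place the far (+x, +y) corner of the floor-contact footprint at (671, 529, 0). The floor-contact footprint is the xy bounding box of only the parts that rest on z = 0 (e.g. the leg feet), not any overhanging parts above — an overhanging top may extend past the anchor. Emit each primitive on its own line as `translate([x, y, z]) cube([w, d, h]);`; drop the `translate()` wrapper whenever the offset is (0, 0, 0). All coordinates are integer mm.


translate([177, 463, 0]) cube([54, 66, 2117]);
translate([617, 463, 0]) cube([54, 66, 2117]);
translate([231, 463, 250]) cube([386, 66, 35]);
translate([231, 463, 491]) cube([386, 66, 35]);
translate([231, 463, 732]) cube([386, 66, 35]);
translate([231, 463, 973]) cube([386, 66, 35]);
translate([231, 463, 1214]) cube([386, 66, 35]);
translate([231, 463, 1455]) cube([386, 66, 35]);
translate([231, 463, 1696]) cube([386, 66, 35]);
translate([231, 463, 1937]) cube([386, 66, 35]);


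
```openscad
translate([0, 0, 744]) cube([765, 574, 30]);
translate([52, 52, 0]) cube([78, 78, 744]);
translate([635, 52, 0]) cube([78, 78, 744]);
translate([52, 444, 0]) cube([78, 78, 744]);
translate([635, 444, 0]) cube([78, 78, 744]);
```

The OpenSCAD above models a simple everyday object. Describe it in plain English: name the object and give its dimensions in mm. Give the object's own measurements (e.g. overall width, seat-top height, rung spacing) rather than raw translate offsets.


A rectangular dining table. The top is 765×574×30 mm with its upper surface at z = 774 mm. It stands on four 78×78 mm square legs, each inset 52 mm from the nearest pair of top edges, running from the floor to the underside of the top.


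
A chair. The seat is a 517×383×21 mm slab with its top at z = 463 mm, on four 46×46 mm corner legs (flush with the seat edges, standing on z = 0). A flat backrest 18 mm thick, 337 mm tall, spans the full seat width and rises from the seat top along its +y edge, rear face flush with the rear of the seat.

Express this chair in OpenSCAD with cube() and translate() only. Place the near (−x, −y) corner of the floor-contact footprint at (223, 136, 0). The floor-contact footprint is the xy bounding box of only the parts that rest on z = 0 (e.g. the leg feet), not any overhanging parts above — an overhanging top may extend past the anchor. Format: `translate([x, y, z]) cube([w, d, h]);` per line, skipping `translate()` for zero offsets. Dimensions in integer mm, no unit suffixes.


translate([223, 136, 442]) cube([517, 383, 21]);
translate([223, 136, 0]) cube([46, 46, 442]);
translate([694, 136, 0]) cube([46, 46, 442]);
translate([223, 473, 0]) cube([46, 46, 442]);
translate([694, 473, 0]) cube([46, 46, 442]);
translate([223, 501, 463]) cube([517, 18, 337]);


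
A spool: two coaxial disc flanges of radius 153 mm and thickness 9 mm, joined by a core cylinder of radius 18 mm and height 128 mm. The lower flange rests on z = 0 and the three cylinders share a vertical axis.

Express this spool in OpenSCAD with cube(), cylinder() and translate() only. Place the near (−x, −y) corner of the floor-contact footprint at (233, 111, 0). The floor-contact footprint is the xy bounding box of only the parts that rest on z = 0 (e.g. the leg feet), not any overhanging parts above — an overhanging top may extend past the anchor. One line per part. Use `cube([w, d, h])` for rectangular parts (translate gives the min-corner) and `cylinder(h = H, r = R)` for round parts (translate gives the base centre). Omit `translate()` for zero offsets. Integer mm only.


translate([386, 264, 0]) cylinder(h = 9, r = 153);
translate([386, 264, 9]) cylinder(h = 128, r = 18);
translate([386, 264, 137]) cylinder(h = 9, r = 153);


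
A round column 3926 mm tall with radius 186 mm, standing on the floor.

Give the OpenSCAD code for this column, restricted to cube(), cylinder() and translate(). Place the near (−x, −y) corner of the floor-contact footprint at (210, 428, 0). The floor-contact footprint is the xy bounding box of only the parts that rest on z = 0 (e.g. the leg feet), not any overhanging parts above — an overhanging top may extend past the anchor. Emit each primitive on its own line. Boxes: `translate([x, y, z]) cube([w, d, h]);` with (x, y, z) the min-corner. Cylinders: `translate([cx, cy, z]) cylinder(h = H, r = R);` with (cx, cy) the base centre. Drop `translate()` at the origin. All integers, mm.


translate([396, 614, 0]) cylinder(h = 3926, r = 186);
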